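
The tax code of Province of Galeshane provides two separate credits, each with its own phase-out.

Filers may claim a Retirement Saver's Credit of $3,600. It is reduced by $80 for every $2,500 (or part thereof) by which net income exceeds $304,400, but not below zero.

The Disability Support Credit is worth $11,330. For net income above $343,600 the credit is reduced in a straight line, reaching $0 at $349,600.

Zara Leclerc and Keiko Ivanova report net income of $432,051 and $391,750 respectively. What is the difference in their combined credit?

Zara ($432,051): Retirement Saver's Credit: income exceeds $304,400 by $127,651 → 52 increments × $80 = $4,160 ≥ base, so the credit is $0. Disability Support Credit: $432,051 is at or above $349,600, so the credit is $0. total $0 + $0 = $0
Keiko ($391,750): Retirement Saver's Credit: income exceeds $304,400 by $87,350, which is 35 full-or-partial $2,500 increments; reduction = 35 × $80 = $2,800, leaving $800. Disability Support Credit: $391,750 is at or above $349,600, so the credit is $0. total $800 + $0 = $800
Difference: |$0 − $800| = $800.

$800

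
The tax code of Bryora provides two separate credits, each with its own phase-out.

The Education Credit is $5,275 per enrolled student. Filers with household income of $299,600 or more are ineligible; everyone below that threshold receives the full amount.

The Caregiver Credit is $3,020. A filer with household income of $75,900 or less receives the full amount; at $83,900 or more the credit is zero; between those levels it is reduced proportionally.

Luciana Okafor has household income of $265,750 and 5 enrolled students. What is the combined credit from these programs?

$26,375

Education Credit: base = 5 × $5,275 = $26,375. $265,750 is below the $299,600 cutoff, so the full $26,375 applies.
Caregiver Credit: $265,750 is at or above $83,900, so the credit is $0.
Total: $26,375 + $0 = $26,375.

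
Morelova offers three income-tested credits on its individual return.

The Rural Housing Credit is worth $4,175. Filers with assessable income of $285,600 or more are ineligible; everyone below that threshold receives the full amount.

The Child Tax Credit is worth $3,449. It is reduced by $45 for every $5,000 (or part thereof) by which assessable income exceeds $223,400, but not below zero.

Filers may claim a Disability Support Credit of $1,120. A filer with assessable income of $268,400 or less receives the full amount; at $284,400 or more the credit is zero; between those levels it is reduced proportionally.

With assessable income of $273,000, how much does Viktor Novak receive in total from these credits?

Rural Housing Credit: $273,000 is below the $285,600 cutoff, so the full $4,175 applies.
Child Tax Credit: income exceeds $223,400 by $49,600, which is 10 full-or-partial $5,000 increments; reduction = 10 × $45 = $450, leaving $2,999.
Disability Support Credit: $273,000 is $4,600 into a $16,000 phase-out range, leaving 11,400/16,000 of the credit: $1,120 × 11,400/16,000 = $798.
Total: $4,175 + $2,999 + $798 = $7,972.

$7,972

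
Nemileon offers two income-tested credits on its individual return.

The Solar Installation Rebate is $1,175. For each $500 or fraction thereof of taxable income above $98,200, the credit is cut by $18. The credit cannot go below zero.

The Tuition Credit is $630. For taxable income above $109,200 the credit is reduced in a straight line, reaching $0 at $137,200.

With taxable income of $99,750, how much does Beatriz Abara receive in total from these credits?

Solar Installation Rebate: income exceeds $98,200 by $1,550, which is 4 full-or-partial $500 increments; reduction = 4 × $18 = $72, leaving $1,103.
Tuition Credit: $99,750 is at or below the $109,200 threshold, so the full $630 applies.
Total: $1,103 + $630 = $1,733.

$1,733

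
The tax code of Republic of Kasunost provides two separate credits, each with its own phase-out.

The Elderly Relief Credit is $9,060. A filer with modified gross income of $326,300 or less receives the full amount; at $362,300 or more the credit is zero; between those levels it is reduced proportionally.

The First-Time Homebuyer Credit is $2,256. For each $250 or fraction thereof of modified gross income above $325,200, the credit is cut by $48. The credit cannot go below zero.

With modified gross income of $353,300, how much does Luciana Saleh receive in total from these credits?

$2,265

Elderly Relief Credit: $353,300 is $27,000 into a $36,000 phase-out range, leaving 9,000/36,000 of the credit: $9,060 × 9,000/36,000 = $2,265.
First-Time Homebuyer Credit: income exceeds $325,200 by $28,100 → 113 increments × $48 = $5,424 ≥ base, so the credit is $0.
Total: $2,265 + $0 = $2,265.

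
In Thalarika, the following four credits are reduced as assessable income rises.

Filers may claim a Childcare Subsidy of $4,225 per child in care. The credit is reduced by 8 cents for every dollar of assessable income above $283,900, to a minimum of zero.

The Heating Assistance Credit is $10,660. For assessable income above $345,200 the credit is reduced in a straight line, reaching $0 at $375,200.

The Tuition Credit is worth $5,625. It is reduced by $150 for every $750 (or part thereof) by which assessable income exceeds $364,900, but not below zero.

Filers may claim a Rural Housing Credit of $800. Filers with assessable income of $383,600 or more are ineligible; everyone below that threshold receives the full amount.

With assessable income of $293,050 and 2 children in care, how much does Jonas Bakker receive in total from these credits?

$24,803

Childcare Subsidy: base = 2 × $4,225 = $8,450. 8% of the $9,150 excess over $283,900 is $732; credit = $8,450 − $732 = $7,718.
Heating Assistance Credit: $293,050 is at or below the $345,200 threshold, so the full $10,660 applies.
Tuition Credit: $293,050 is at or below the $364,900 threshold, so the full $5,625 applies.
Rural Housing Credit: $293,050 is below the $383,600 cutoff, so the full $800 applies.
Total: $7,718 + $10,660 + $5,625 + $800 = $24,803.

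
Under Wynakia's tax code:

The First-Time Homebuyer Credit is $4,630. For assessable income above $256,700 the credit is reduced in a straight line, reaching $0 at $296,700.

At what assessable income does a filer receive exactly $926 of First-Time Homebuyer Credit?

$288,700

$926 is 926/4,630 of the full $4,630, so 3,704/4,630 of the $40,000 range has been used: income = $256,700 + $40,000 × 3,704/4,630 = $288,700.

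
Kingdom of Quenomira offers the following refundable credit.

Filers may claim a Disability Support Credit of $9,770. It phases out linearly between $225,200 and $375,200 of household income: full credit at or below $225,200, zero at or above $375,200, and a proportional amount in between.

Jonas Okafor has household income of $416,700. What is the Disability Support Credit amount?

Disability Support Credit: $416,700 is at or above $375,200, so the credit is $0.

$0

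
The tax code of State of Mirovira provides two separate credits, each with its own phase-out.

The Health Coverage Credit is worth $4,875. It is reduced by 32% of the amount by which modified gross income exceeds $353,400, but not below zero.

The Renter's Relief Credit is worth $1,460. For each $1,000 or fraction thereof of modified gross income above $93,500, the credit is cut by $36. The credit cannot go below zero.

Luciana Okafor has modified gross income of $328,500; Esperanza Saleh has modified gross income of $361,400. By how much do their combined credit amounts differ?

Luciana ($328,500): Health Coverage Credit: $328,500 is at or below the $353,400 threshold, so the full $4,875 applies. Renter's Relief Credit: income exceeds $93,500 by $235,000 → 235 increments × $36 = $8,460 ≥ base, so the credit is $0. total $4,875 + $0 = $4,875
Esperanza ($361,400): Health Coverage Credit: 32% of the $8,000 excess over $353,400 is $2,560; credit = $4,875 − $2,560 = $2,315. Renter's Relief Credit: income exceeds $93,500 by $267,900 → 268 increments × $36 = $9,648 ≥ base, so the credit is $0. total $2,315 + $0 = $2,315
Difference: |$4,875 − $2,315| = $2,560.

$2,560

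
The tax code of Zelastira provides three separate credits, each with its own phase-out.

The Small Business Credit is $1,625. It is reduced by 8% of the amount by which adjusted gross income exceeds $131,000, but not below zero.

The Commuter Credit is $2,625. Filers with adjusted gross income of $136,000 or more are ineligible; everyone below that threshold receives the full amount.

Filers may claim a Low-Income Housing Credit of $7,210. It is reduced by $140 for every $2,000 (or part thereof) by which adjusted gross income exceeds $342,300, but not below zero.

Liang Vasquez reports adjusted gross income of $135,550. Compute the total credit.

$11,096

Small Business Credit: 8% of the $4,550 excess over $131,000 is $364; credit = $1,625 − $364 = $1,261.
Commuter Credit: $135,550 is below the $136,000 cutoff, so the full $2,625 applies.
Low-Income Housing Credit: $135,550 is at or below the $342,300 threshold, so the full $7,210 applies.
Total: $1,261 + $2,625 + $7,210 = $11,096.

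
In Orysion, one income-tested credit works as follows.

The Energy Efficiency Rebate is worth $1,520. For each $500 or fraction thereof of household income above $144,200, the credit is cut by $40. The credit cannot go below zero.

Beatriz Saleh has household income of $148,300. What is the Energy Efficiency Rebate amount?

$1,160

Energy Efficiency Rebate: income exceeds $144,200 by $4,100, which is 9 full-or-partial $500 increments; reduction = 9 × $40 = $360, leaving $1,160.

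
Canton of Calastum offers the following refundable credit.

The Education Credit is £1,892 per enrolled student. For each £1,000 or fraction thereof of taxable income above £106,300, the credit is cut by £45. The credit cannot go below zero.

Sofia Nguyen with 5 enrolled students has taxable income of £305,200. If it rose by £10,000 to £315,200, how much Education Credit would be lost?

£450

At £305,200 — base = 5 × £1,892 = £9,460. income exceeds £106,300 by £198,900, which is 199 full-or-partial £1,000 increments; reduction = 199 × £45 = £8,955, leaving £505.
At £315,200 — base = 5 × £1,892 = £9,460. income exceeds £106,300 by £208,900, which is 209 full-or-partial £1,000 increments; reduction = 209 × £45 = £9,405, leaving £55.
Lost: £505 − £55 = £450.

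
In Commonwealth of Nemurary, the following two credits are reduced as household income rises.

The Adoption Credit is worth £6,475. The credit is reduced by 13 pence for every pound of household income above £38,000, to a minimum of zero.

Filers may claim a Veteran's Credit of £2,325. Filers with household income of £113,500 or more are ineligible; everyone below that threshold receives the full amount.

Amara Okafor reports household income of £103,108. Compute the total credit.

£2,325

Adoption Credit: 13% of the £65,108 excess over £38,000 is £8,464.04 ≥ base, so the credit is £0.
Veteran's Credit: £103,108 is below the £113,500 cutoff, so the full £2,325 applies.
Total: £0 + £2,325 = £2,325.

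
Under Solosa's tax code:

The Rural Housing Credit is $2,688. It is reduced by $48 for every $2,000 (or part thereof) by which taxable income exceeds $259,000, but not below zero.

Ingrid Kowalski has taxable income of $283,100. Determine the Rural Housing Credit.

Rural Housing Credit: income exceeds $259,000 by $24,100, which is 13 full-or-partial $2,000 increments; reduction = 13 × $48 = $624, leaving $2,064.

$2,064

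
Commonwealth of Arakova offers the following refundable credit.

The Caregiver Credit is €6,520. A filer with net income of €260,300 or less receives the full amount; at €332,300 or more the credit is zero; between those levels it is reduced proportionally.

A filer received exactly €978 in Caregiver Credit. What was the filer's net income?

€978 is 978/6,520 of the full €6,520, so 5,542/6,520 of the €72,000 range has been used: income = €260,300 + €72,000 × 5,542/6,520 = €321,500.

€321,500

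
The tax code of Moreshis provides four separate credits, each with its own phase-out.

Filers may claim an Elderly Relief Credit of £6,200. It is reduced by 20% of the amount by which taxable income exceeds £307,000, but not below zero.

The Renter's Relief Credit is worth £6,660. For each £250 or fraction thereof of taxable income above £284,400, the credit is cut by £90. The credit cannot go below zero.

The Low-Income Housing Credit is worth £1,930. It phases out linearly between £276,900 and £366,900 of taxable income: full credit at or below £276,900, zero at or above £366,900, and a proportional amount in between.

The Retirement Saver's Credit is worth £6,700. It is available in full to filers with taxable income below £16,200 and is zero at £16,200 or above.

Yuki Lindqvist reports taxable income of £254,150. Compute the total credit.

£14,790

Elderly Relief Credit: £254,150 is at or below the £307,000 threshold, so the full £6,200 applies.
Renter's Relief Credit: £254,150 is at or below the £284,400 threshold, so the full £6,660 applies.
Low-Income Housing Credit: £254,150 is at or below the £276,900 threshold, so the full £1,930 applies.
Retirement Saver's Credit: £254,150 meets or exceeds the £16,200 cutoff, so the credit is £0.
Total: £6,200 + £6,660 + £1,930 + £0 = £14,790.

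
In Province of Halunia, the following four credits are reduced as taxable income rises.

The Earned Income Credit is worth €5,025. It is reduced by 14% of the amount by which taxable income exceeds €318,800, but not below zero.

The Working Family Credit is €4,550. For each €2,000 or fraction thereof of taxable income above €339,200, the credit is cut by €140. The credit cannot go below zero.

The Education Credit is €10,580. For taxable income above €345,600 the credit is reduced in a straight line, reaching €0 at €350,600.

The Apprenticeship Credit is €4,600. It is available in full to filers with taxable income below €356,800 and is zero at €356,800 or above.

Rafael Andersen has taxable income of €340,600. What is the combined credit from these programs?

Earned Income Credit: 14% of the €21,800 excess over €318,800 is €3,052; credit = €5,025 − €3,052 = €1,973.
Working Family Credit: income exceeds €339,200 by €1,400, which is 1 full-or-partial €2,000 increment; reduction = 1 × €140 = €140, leaving €4,410.
Education Credit: €340,600 is at or below the €345,600 threshold, so the full €10,580 applies.
Apprenticeship Credit: €340,600 is below the €356,800 cutoff, so the full €4,600 applies.
Total: €1,973 + €4,410 + €10,580 + €4,600 = €21,563.

€21,563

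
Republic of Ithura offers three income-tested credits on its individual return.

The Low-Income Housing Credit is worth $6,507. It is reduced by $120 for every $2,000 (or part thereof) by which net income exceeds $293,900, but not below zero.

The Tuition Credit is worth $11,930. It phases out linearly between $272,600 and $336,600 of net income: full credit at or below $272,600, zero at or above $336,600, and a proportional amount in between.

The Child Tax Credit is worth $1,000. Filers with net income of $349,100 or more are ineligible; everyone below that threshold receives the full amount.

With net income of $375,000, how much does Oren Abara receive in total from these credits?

Low-Income Housing Credit: income exceeds $293,900 by $81,100, which is 41 full-or-partial $2,000 increments; reduction = 41 × $120 = $4,920, leaving $1,587.
Tuition Credit: $375,000 is at or above $336,600, so the credit is $0.
Child Tax Credit: $375,000 meets or exceeds the $349,100 cutoff, so the credit is $0.
Total: $1,587 + $0 + $0 = $1,587.

$1,587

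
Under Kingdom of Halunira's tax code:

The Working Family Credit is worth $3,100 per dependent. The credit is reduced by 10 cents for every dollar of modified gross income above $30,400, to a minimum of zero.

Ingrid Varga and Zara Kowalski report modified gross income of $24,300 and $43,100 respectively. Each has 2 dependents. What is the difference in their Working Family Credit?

$1,270

Ingrid ($24,300): Working Family Credit: base = 2 × $3,100 = $6,200. $24,300 is at or below the $30,400 threshold, so the full $6,200 applies.
Zara ($43,100): Working Family Credit: base = 2 × $3,100 = $6,200. 10% of the $12,700 excess over $30,400 is $1,270; credit = $6,200 − $1,270 = $4,930.
Difference: |$6,200 − $4,930| = $1,270.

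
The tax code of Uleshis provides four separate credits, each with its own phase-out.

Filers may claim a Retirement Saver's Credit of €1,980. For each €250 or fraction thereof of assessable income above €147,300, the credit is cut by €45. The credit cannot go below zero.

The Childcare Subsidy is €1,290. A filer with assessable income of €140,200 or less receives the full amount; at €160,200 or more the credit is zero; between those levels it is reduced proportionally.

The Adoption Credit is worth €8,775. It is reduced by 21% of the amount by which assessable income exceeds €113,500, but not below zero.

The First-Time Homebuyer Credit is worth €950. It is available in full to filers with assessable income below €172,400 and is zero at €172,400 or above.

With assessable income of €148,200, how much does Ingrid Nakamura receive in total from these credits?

€5,012

Retirement Saver's Credit: income exceeds €147,300 by €900, which is 4 full-or-partial €250 increments; reduction = 4 × €45 = €180, leaving €1,800.
Childcare Subsidy: €148,200 is €8,000 into a €20,000 phase-out range, leaving 12,000/20,000 of the credit: €1,290 × 12,000/20,000 = €774.
Adoption Credit: 21% of the €34,700 excess over €113,500 is €7,287; credit = €8,775 − €7,287 = €1,488.
First-Time Homebuyer Credit: €148,200 is below the €172,400 cutoff, so the full €950 applies.
Total: €1,800 + €774 + €1,488 + €950 = €5,012.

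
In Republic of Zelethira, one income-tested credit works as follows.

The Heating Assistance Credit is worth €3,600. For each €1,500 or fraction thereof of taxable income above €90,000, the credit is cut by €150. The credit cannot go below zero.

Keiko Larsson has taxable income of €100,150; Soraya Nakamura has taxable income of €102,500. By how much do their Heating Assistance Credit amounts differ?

Keiko (€100,150): Heating Assistance Credit: income exceeds €90,000 by €10,150, which is 7 full-or-partial €1,500 increments; reduction = 7 × €150 = €1,050, leaving €2,550.
Soraya (€102,500): Heating Assistance Credit: income exceeds €90,000 by €12,500, which is 9 full-or-partial €1,500 increments; reduction = 9 × €150 = €1,350, leaving €2,250.
Difference: |€2,550 − €2,250| = €300.

€300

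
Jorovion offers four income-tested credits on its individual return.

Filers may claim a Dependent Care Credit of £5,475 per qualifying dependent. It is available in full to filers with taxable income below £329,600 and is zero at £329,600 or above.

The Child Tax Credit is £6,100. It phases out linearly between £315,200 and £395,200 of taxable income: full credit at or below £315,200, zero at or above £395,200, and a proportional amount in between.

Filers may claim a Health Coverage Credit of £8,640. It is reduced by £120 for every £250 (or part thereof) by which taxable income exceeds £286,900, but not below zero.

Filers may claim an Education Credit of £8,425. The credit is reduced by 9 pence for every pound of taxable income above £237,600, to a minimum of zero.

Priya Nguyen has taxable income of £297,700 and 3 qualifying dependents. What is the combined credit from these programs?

Dependent Care Credit: base = 3 × £5,475 = £16,425. £297,700 is below the £329,600 cutoff, so the full £16,425 applies.
Child Tax Credit: £297,700 is at or below the £315,200 threshold, so the full £6,100 applies.
Health Coverage Credit: income exceeds £286,900 by £10,800, which is 44 full-or-partial £250 increments; reduction = 44 × £120 = £5,280, leaving £3,360.
Education Credit: 9% of the £60,100 excess over £237,600 is £5,409; credit = £8,425 − £5,409 = £3,016.
Total: £16,425 + £6,100 + £3,360 + £3,016 = £28,901.

£28,901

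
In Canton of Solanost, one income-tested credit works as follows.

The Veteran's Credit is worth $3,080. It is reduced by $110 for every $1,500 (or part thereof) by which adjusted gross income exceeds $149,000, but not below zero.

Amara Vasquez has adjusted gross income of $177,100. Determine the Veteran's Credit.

Veteran's Credit: income exceeds $149,000 by $28,100, which is 19 full-or-partial $1,500 increments; reduction = 19 × $110 = $2,090, leaving $990.

$990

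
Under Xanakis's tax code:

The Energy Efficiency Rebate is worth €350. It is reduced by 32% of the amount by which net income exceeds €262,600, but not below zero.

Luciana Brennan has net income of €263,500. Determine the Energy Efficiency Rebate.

€62

Energy Efficiency Rebate: 32% of the €900 excess over €262,600 is €288; credit = €350 − €288 = €62.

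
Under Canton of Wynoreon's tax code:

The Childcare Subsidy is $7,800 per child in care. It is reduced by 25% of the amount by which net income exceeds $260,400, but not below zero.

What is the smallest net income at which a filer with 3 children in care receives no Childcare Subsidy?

$354,000

Full credit = 3 × $7,800 = $23,400.
The credit falls by 25% of each dollar above $260,400, so it reaches zero when the excess is $23,400 / 25% = $93,600: income = $260,400 + $93,600 = $354,000.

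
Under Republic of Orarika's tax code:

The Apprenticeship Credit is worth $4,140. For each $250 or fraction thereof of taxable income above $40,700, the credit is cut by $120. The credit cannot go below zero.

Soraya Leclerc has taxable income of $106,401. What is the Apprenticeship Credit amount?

$0

Apprenticeship Credit: income exceeds $40,700 by $65,701 → 263 increments × $120 = $31,560 ≥ base, so the credit is $0.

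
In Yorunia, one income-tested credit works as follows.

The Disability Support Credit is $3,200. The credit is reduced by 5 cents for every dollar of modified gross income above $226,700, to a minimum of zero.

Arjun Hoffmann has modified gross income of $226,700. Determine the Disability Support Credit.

$3,200

Disability Support Credit: $226,700 is at or below the $226,700 threshold, so the full $3,200 applies.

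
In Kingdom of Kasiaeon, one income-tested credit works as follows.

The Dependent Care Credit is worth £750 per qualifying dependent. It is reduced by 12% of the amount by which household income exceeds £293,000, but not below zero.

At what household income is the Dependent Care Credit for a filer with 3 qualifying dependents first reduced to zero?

Full credit = 3 × £750 = £2,250.
The credit falls by 12% of each pound above £293,000, so it reaches zero when the excess is £2,250 / 12% = £18,750: income = £293,000 + £18,750 = £311,750.

£311,750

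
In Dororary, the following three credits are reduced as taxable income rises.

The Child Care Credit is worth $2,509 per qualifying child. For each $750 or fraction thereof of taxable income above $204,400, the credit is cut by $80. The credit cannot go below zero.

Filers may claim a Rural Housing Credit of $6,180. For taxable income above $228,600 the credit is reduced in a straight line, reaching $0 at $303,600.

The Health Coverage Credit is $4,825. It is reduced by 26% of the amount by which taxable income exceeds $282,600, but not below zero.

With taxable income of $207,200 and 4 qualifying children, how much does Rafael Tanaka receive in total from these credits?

Child Care Credit: base = 4 × $2,509 = $10,036. income exceeds $204,400 by $2,800, which is 4 full-or-partial $750 increments; reduction = 4 × $80 = $320, leaving $9,716.
Rural Housing Credit: $207,200 is at or below the $228,600 threshold, so the full $6,180 applies.
Health Coverage Credit: $207,200 is at or below the $282,600 threshold, so the full $4,825 applies.
Total: $9,716 + $6,180 + $4,825 = $20,721.

$20,721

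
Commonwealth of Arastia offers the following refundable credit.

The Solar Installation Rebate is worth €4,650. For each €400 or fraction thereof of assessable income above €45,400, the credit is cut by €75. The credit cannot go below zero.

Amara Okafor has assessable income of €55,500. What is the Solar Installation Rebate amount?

€2,700

Solar Installation Rebate: income exceeds €45,400 by €10,100, which is 26 full-or-partial €400 increments; reduction = 26 × €75 = €1,950, leaving €2,700.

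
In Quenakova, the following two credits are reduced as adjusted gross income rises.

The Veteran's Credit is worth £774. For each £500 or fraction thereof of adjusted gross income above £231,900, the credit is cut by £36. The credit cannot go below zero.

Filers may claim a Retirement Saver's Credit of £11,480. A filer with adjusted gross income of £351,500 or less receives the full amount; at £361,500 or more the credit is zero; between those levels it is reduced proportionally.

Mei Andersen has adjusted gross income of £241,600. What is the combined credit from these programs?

Veteran's Credit: income exceeds £231,900 by £9,700, which is 20 full-or-partial £500 increments; reduction = 20 × £36 = £720, leaving £54.
Retirement Saver's Credit: £241,600 is at or below the £351,500 threshold, so the full £11,480 applies.
Total: £54 + £11,480 = £11,534.

£11,534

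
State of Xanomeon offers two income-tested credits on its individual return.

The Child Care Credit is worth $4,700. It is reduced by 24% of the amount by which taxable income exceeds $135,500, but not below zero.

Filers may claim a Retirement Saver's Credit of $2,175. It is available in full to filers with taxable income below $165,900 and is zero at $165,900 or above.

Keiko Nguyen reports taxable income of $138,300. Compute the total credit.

Child Care Credit: 24% of the $2,800 excess over $135,500 is $672; credit = $4,700 − $672 = $4,028.
Retirement Saver's Credit: $138,300 is below the $165,900 cutoff, so the full $2,175 applies.
Total: $4,028 + $2,175 = $6,203.

$6,203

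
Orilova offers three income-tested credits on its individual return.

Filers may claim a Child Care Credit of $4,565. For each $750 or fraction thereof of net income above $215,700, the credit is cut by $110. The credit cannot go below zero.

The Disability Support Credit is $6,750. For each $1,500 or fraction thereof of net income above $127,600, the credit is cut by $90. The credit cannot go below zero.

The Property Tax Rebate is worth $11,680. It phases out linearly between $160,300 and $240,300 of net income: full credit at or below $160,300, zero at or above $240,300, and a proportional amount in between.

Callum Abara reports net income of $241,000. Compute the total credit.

Child Care Credit: income exceeds $215,700 by $25,300, which is 34 full-or-partial $750 increments; reduction = 34 × $110 = $3,740, leaving $825.
Disability Support Credit: income exceeds $127,600 by $113,400 → 76 increments × $90 = $6,840 ≥ base, so the credit is $0.
Property Tax Rebate: $241,000 is at or above $240,300, so the credit is $0.
Total: $825 + $0 + $0 = $825.

$825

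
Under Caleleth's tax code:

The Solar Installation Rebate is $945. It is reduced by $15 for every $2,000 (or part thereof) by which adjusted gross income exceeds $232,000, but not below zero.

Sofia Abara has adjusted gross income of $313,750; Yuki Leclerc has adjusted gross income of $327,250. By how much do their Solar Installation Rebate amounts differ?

$105

Sofia ($313,750): Solar Installation Rebate: income exceeds $232,000 by $81,750, which is 41 full-or-partial $2,000 increments; reduction = 41 × $15 = $615, leaving $330.
Yuki ($327,250): Solar Installation Rebate: income exceeds $232,000 by $95,250, which is 48 full-or-partial $2,000 increments; reduction = 48 × $15 = $720, leaving $225.
Difference: |$330 − $225| = $105.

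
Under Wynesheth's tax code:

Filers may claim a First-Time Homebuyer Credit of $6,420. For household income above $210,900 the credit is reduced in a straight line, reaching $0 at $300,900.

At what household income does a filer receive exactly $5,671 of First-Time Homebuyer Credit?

$221,400

$5,671 is 5,671/6,420 of the full $6,420, so 749/6,420 of the $90,000 range has been used: income = $210,900 + $90,000 × 749/6,420 = $221,400.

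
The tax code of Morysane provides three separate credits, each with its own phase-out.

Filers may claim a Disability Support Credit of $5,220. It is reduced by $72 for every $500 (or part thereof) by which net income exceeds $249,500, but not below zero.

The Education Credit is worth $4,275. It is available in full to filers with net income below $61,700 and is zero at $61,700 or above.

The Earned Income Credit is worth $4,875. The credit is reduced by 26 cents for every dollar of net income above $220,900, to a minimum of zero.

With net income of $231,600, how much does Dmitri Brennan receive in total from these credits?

Disability Support Credit: $231,600 is at or below the $249,500 threshold, so the full $5,220 applies.
Education Credit: $231,600 meets or exceeds the $61,700 cutoff, so the credit is $0.
Earned Income Credit: 26% of the $10,700 excess over $220,900 is $2,782; credit = $4,875 − $2,782 = $2,093.
Total: $5,220 + $0 + $2,093 = $7,313.

$7,313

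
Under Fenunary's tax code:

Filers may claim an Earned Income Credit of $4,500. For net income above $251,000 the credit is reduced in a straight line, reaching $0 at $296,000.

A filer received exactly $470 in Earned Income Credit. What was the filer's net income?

$470 is 470/4,500 of the full $4,500, so 4,030/4,500 of the $45,000 range has been used: income = $251,000 + $45,000 × 4,030/4,500 = $291,300.

$291,300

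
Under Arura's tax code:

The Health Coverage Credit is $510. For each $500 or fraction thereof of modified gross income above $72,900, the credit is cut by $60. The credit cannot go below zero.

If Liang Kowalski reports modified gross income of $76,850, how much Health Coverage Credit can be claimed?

$30

Health Coverage Credit: income exceeds $72,900 by $3,950, which is 8 full-or-partial $500 increments; reduction = 8 × $60 = $480, leaving $30.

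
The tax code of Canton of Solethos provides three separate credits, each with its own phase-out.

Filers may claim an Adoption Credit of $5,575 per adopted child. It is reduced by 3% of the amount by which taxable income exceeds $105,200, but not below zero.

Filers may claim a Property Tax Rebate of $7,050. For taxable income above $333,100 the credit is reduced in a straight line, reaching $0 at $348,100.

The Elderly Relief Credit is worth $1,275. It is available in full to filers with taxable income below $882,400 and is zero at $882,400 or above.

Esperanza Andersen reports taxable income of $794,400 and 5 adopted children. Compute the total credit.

$8,474

Adoption Credit: base = 5 × $5,575 = $27,875. 3% of the $689,200 excess over $105,200 is $20,676; credit = $27,875 − $20,676 = $7,199.
Property Tax Rebate: $794,400 is at or above $348,100, so the credit is $0.
Elderly Relief Credit: $794,400 is below the $882,400 cutoff, so the full $1,275 applies.
Total: $7,199 + $0 + $1,275 = $8,474.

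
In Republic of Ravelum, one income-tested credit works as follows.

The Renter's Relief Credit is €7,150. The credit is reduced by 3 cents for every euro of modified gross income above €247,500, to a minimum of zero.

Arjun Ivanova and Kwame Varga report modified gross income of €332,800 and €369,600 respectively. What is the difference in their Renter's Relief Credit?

€1,104

Arjun (€332,800): Renter's Relief Credit: 3% of the €85,300 excess over €247,500 is €2,559; credit = €7,150 − €2,559 = €4,591.
Kwame (€369,600): Renter's Relief Credit: 3% of the €122,100 excess over €247,500 is €3,663; credit = €7,150 − €3,663 = €3,487.
Difference: |€4,591 − €3,487| = €1,104.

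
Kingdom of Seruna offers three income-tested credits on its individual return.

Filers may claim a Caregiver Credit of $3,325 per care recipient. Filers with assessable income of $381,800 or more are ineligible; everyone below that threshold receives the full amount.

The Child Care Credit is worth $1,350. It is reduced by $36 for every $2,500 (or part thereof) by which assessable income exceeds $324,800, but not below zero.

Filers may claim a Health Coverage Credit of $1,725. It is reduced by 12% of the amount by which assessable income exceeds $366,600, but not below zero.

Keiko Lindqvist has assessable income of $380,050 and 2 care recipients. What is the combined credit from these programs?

$7,283

Caregiver Credit: base = 2 × $3,325 = $6,650. $380,050 is below the $381,800 cutoff, so the full $6,650 applies.
Child Care Credit: income exceeds $324,800 by $55,250, which is 23 full-or-partial $2,500 increments; reduction = 23 × $36 = $828, leaving $522.
Health Coverage Credit: 12% of the $13,450 excess over $366,600 is $1,614; credit = $1,725 − $1,614 = $111.
Total: $6,650 + $522 + $111 = $7,283.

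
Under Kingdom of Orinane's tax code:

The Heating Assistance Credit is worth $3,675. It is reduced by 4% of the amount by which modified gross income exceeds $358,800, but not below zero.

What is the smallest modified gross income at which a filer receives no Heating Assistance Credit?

The credit falls by 4% of each dollar above $358,800, so it reaches zero when the excess is $3,675 / 4% = $91,875: income = $358,800 + $91,875 = $450,675.

$450,675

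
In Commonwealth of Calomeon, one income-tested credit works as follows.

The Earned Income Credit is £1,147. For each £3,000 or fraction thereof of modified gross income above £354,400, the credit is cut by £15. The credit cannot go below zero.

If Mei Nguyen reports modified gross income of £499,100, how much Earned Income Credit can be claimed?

£412

Earned Income Credit: income exceeds £354,400 by £144,700, which is 49 full-or-partial £3,000 increments; reduction = 49 × £15 = £735, leaving £412.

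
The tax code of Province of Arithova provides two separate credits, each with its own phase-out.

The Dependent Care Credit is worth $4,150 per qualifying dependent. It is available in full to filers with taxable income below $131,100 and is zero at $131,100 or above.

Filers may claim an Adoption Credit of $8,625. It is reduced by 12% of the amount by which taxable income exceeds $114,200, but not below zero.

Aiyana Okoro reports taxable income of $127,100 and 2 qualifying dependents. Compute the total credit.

$15,377

Dependent Care Credit: base = 2 × $4,150 = $8,300. $127,100 is below the $131,100 cutoff, so the full $8,300 applies.
Adoption Credit: 12% of the $12,900 excess over $114,200 is $1,548; credit = $8,625 − $1,548 = $7,077.
Total: $8,300 + $7,077 = $15,377.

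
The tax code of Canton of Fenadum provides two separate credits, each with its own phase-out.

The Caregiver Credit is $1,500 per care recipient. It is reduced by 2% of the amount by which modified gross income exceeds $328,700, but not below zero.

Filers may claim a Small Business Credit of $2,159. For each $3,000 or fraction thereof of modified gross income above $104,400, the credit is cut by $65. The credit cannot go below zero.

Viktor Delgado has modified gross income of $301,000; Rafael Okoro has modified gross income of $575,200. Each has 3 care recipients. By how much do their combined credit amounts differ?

$4,500

Viktor ($301,000): Caregiver Credit: base = 3 × $1,500 = $4,500. $301,000 is at or below the $328,700 threshold, so the full $4,500 applies. Small Business Credit: income exceeds $104,400 by $196,600 → 66 increments × $65 = $4,290 ≥ base, so the credit is $0. total $4,500 + $0 = $4,500
Rafael ($575,200): Caregiver Credit: base = 3 × $1,500 = $4,500. 2% of the $246,500 excess over $328,700 is $4,930 ≥ base, so the credit is $0. Small Business Credit: income exceeds $104,400 by $470,800 → 157 increments × $65 = $10,205 ≥ base, so the credit is $0. total $0 + $0 = $0
Difference: |$4,500 − $0| = $4,500.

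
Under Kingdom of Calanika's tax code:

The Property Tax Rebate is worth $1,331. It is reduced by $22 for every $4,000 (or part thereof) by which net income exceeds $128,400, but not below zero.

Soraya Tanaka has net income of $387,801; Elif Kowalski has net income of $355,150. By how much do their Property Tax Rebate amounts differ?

Soraya ($387,801): Property Tax Rebate: income exceeds $128,400 by $259,401 → 65 increments × $22 = $1,430 ≥ base, so the credit is $0.
Elif ($355,150): Property Tax Rebate: income exceeds $128,400 by $226,750, which is 57 full-or-partial $4,000 increments; reduction = 57 × $22 = $1,254, leaving $77.
Difference: |$0 − $77| = $77.

$77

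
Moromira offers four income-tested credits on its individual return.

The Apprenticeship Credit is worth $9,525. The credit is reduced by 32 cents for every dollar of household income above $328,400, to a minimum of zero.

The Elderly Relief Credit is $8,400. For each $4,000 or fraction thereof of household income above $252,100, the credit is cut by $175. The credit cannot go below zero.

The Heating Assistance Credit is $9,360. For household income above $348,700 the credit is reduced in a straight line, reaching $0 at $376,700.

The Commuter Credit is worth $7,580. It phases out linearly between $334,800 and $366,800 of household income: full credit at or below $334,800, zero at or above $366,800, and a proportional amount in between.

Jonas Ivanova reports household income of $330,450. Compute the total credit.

$30,709

Apprenticeship Credit: 32% of the $2,050 excess over $328,400 is $656; credit = $9,525 − $656 = $8,869.
Elderly Relief Credit: income exceeds $252,100 by $78,350, which is 20 full-or-partial $4,000 increments; reduction = 20 × $175 = $3,500, leaving $4,900.
Heating Assistance Credit: $330,450 is at or below the $348,700 threshold, so the full $9,360 applies.
Commuter Credit: $330,450 is at or below the $334,800 threshold, so the full $7,580 applies.
Total: $8,869 + $4,900 + $9,360 + $7,580 = $30,709.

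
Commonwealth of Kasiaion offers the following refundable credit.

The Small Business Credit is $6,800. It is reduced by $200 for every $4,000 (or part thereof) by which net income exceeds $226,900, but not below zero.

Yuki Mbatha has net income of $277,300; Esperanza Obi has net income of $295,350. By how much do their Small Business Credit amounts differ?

Yuki ($277,300): Small Business Credit: income exceeds $226,900 by $50,400, which is 13 full-or-partial $4,000 increments; reduction = 13 × $200 = $2,600, leaving $4,200.
Esperanza ($295,350): Small Business Credit: income exceeds $226,900 by $68,450, which is 18 full-or-partial $4,000 increments; reduction = 18 × $200 = $3,600, leaving $3,200.
Difference: |$4,200 − $3,200| = $1,000.

$1,000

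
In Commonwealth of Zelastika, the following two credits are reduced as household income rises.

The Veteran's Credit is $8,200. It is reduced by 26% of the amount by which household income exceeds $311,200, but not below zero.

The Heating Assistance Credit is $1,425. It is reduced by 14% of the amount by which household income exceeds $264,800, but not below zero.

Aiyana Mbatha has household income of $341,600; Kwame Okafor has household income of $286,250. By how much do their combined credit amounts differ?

$7,904

Aiyana ($341,600): Veteran's Credit: 26% of the $30,400 excess over $311,200 is $7,904; credit = $8,200 − $7,904 = $296. Heating Assistance Credit: 14% of the $76,800 excess over $264,800 is $10,752 ≥ base, so the credit is $0. total $296 + $0 = $296
Kwame ($286,250): Veteran's Credit: $286,250 is at or below the $311,200 threshold, so the full $8,200 applies. Heating Assistance Credit: 14% of the $21,450 excess over $264,800 is $3,003 ≥ base, so the credit is $0. total $8,200 + $0 = $8,200
Difference: |$296 − $8,200| = $7,904.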